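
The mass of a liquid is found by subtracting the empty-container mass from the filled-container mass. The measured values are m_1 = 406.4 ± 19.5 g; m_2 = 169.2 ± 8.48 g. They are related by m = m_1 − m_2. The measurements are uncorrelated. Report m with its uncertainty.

For a sum/difference, combine absolute errors in quadrature:
  (δm_1)² = 380;  (δm_2)² = 71.9
δm = √(452) = 21.3 g
m = 237.2 g.

237.2 ± 21.3 g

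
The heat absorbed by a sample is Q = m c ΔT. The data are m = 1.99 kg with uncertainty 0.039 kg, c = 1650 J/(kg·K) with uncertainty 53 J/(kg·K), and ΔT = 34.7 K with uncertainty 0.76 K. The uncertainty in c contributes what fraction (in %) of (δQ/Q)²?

54.4%

(δQ/Q)² = (1·δm/m)² + (1·δc/c)² + (1·δΔT/ΔT)²
  m term: (1×0.0196)² = 0.000384
  c term: (1×0.0321)² = 0.00103
  ΔT term: (1×0.0219)² = 0.000480
Total = 0.00190. Share from c = 0.00103/0.00190 = 0.544.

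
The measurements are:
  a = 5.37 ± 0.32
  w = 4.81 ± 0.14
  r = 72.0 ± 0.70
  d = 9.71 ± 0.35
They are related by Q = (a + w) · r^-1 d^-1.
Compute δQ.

Let u = a + w = 10.2. δu = √(δa² + δw²) = √(0.102 + 0.0196) = 0.349, so δu/u = 0.0343.
Q is then a monomial in u, r, d:
δQ/Q = √((δu/u)² + (-1·δr/r)² + (-1·δd/d)²) = √(0.00118 + 9.45e-05 + 0.00130) = 0.0507
Q = 0.0146, so δQ = 0.0507 × 0.0146 = 0.000738.

0.000738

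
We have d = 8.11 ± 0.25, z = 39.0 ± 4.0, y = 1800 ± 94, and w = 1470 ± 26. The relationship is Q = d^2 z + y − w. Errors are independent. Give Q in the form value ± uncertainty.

Let p = d^2·z = 2570. δp/p = √((2·δd/d)² + (1·δz/z)²) = √(0.00380 + 0.0105) = 0.120, so δp = 307.
Q = p + y − w: δQ = √(δp² + δy² + δw²) = √(94200 + 8840 + 676) = 322
Q = 2900.

2900 ± 322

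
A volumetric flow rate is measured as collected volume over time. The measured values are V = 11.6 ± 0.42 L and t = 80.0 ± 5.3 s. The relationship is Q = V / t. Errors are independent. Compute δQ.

0.0109 L/s

Each factor contributes (exponent × relative error)² to (δQ/Q)²:
  (1·δV/V)² = (1×0.0362)² = 0.00131;  (-1·δt/t)² = (-1×0.0663)² = 0.00439
δQ/Q = √(0.00570) = 0.0755
Q = 0.145 L/s, so δQ = 0.0755 × 0.145 = 0.0109 L/s.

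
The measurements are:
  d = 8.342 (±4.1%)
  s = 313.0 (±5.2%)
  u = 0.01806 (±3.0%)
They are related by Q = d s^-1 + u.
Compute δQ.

0.00185

Let p = d·s^-1 = 0.02665. δp/p = √((1·δd/d)² + (-1·δs/s)²) = √(0.00168 + 0.00270) = 0.0662, so δp = 0.00176.
Q = p + u: δQ = √(δp² + δu²) = √(3.11e-06 + 2.94e-07) = 0.00185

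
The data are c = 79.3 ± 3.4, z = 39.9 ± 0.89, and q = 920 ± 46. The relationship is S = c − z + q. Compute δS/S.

0.0481

S is a linear combination, so absolute uncertainties add in quadrature:
  (δc)² = 11.6;  (δz)² = 0.792;  (δq)² = 2120
δS = √(2130) = 46.1
S = 959, so δS/S = 46.1/959 = 0.0481.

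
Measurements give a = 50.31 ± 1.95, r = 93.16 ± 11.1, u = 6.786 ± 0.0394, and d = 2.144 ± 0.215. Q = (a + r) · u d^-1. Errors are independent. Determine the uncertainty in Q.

Let w = a + r = 143.5. δw = √(δa² + δr²) = √(3.80 + 123) = 11.3, so δw/w = 0.0786.
Q is then a monomial in w, u, d:
δQ/Q = √((δw/w)² + (1·δu/u)² + (-1·δd/d)²) = √(0.00617 + 3.37e-05 + 0.0101) = 0.128
Q = 454.1, so δQ = 0.128 × 454.1 = 57.9.

57.9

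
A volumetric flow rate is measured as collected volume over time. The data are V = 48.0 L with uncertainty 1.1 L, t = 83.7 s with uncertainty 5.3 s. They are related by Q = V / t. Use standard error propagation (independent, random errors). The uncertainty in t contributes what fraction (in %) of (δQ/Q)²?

(δQ/Q)² = (1·δV/V)² + (-1·δt/t)²
  V term: (1×0.0229)² = 0.000525
  t term: (-1×0.0633)² = 0.00401
Total = 0.00453. Share from t = 0.00401/0.00453 = 0.884.

88.4%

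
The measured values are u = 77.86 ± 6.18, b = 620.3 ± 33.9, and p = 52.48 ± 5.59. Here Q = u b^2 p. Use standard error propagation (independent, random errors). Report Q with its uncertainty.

(1.572 ± 0.270) × 10^9

For a monomial Q ∝ u, b^2, p, fractional errors add in quadrature:
  (1·δu/u)² = (1×0.0794)² = 0.00630;  (2·δb/b)² = (2×0.0547)² = 0.0119;  (1·δp/p)² = (1×0.107)² = 0.0113
δQ/Q = √(0.0296) = 0.172
Q = 1.572e+09, so δQ = 0.172 × 1.572e+09 = 2.7e+08.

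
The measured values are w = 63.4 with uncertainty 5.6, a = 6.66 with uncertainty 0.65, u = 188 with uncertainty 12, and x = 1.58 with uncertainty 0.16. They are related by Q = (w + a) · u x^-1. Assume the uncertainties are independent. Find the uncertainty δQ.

1200

Let h = w + a = 70.1. δh = √(δw² + δa²) = √(31.4 + 0.423) = 5.64, so δh/h = 0.0805.
Q is then a monomial in h, u, x:
δQ/Q = √((δh/h)² + (1·δu/u)² + (-1·δx/x)²) = √(0.00648 + 0.00407 + 0.0103) = 0.144
Q = 8340, so δQ = 0.144 × 8340 = 1200.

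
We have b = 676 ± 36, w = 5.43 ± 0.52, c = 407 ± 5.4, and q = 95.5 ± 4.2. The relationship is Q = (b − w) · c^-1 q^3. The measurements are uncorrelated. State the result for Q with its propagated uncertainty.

(1.44 ± 0.205) × 10^6

Let u = b − w = 671. δu = √(δb² + δw²) = √(1300 + 0.270) = 36.0, so δu/u = 0.0537.
Q is then a monomial in u, c, q:
δQ/Q = √((δu/u)² + (-1·δc/c)² + (3·δq/q)²) = √(0.00288 + 0.000176 + 0.0174) = 0.143
Q = 1.44e+06, so δQ = 0.143 × 1.44e+06 = 2.05e+05.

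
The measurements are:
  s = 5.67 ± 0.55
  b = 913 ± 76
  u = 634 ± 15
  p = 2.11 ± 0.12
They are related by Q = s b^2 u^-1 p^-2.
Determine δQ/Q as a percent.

Relative error in a monomial: (δQ/Q)² = Σ (nᵢ · δxᵢ/xᵢ)².
  (1·δs/s)² = (1×0.0970)² = 0.00941;  (2·δb/b)² = (2×0.0832)² = 0.0277;  (-1·δu/u)² = (-1×0.0237)² = 0.000560;  (-2·δp/p)² = (-2×0.0569)² = 0.0129
δQ/Q = √(0.0506) = 0.225

22.5%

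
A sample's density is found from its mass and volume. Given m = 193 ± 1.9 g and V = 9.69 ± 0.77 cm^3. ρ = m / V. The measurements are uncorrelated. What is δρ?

1.59 g/cm^3

ρ is a product of powers, so relative uncertainties combine in quadrature:
  (1·δm/m)² = (1×0.00984)² = 9.69e-05;  (-1·δV/V)² = (-1×0.0795)² = 0.00631
δρ/ρ = √(0.00641) = 0.0801
ρ = 19.9 g/cm^3, so δρ = 0.0801 × 19.9 = 1.59 g/cm^3.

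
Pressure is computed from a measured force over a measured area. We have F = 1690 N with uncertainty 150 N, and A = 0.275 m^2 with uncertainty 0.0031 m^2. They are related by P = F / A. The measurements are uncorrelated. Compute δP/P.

Relative error in a monomial: (δP/P)² = Σ (nᵢ · δxᵢ/xᵢ)².
  (1·δF/F)² = (1×0.0888)² = 0.00788;  (-1·δA/A)² = (-1×0.0113)² = 0.000127
δP/P = √(0.00800) = 0.0895

0.0895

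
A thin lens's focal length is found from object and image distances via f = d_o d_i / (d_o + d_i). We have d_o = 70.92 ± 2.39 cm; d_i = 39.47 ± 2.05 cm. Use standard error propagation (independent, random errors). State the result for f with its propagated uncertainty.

25.36 ± 0.900 cm

∂f/∂d_o = (d_i/(d_o+d_i))² = 0.128;  ∂f/∂d_i = (d_o/(d_o+d_i))² = 0.413
δf = √((∂f/∂d_o · δd_o)² + (∂f/∂d_i · δd_i)²) = √(0.0934 + 0.716) = 0.900 cm
f = 25.36 cm.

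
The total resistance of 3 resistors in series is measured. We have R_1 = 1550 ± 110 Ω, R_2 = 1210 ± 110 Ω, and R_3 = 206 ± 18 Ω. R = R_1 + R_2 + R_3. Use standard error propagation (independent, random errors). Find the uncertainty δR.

157 Ω

Absolute uncertainties add in quadrature for a linear combination:
  (δR_1)² = 12100;  (δR_2)² = 12100;  (δR_3)² = 324
δR = √(24500) = 157 Ω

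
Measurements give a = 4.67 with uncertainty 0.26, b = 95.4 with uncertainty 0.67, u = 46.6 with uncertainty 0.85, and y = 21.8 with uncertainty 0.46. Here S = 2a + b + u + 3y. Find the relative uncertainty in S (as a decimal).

0.00844

For a sum/difference, combine absolute errors in quadrature:
  (2·δa)² = 0.270;  (δb)² = 0.449;  (δu)² = 0.722;  (3·δy)² = 1.90
δS = √(3.35) = 1.83
S = 217, so δS/S = 1.83/217 = 0.00844.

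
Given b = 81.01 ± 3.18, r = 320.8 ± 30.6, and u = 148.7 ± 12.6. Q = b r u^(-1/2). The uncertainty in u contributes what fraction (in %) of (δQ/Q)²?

14.4%

(δQ/Q)² = (1·δb/b)² + (1·δr/r)² + (−½·δu/u)²
  b term: (1×0.0393)² = 0.00154
  r term: (1×0.0954)² = 0.00910
  u term: (-0.5×0.0847)² = 0.00179
Total = 0.0124. Share from u = 0.00179/0.0124 = 0.144.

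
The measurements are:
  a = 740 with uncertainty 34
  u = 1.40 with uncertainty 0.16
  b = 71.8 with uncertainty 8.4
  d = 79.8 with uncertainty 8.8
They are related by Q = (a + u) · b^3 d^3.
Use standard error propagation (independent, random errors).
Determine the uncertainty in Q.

6.76e+13

Let w = a + u = 741. δw = √(δa² + δu²) = √(1160 + 0.0256) = 34.0, so δw/w = 0.0459.
Q is then a monomial in w, b, d:
δQ/Q = √((δw/w)² + (3·δb/b)² + (3·δd/d)²) = √(0.00210 + 0.123 + 0.109) = 0.484
Q = 1.39e+14, so δQ = 0.484 × 1.39e+14 = 6.76e+13.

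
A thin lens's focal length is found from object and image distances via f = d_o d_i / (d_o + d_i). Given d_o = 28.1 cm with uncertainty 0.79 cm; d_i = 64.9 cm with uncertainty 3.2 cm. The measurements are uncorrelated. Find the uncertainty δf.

0.483 cm

∂f/∂d_o = (d_i/(d_o+d_i))² = 0.487;  ∂f/∂d_i = (d_o/(d_o+d_i))² = 0.0913
δf = √((∂f/∂d_o · δd_o)² + (∂f/∂d_i · δd_i)²) = √(0.148 + 0.0853) = 0.483 cm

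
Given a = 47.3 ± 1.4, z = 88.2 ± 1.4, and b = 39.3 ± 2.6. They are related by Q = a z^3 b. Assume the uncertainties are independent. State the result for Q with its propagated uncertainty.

Q is a product of powers, so relative uncertainties combine in quadrature:
  (1·δa/a)² = (1×0.0296)² = 0.000876;  (3·δz/z)² = (3×0.0159)² = 0.00227;  (1·δb/b)² = (1×0.0662)² = 0.00438
δQ/Q = √(0.00752) = 0.0867
Q = 1.28e+09, so δQ = 0.0867 × 1.28e+09 = 1.11e+08.

(1.28 ± 0.111) × 10^9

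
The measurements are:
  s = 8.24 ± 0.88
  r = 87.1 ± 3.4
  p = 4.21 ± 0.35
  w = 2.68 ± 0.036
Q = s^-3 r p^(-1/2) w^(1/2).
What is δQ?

Each factor contributes (exponent × relative error)² to (δQ/Q)²:
  (-3·δs/s)² = (-3×0.107)² = 0.103;  (1·δr/r)² = (1×0.0390)² = 0.00152;  (−½·δp/p)² = (-0.5×0.0831)² = 0.00173;  (½·δw/w)² = (0.5×0.0134)² = 4.51e-05
δQ/Q = √(0.106) = 0.325
Q = 0.124, so δQ = 0.325 × 0.124 = 0.0404.

0.0404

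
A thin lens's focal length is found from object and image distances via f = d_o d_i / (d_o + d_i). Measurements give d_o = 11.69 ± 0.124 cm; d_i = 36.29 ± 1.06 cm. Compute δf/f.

0.0107

∂f/∂d_o = (d_i/(d_o+d_i))² = 0.572;  ∂f/∂d_i = (d_o/(d_o+d_i))² = 0.0594
δf = √((∂f/∂d_o · δd_o)² + (∂f/∂d_i · δd_i)²) = √(0.00503 + 0.00396) = 0.0948 cm
f = 8.842 cm, so δf/f = 0.0948/8.842 = 0.0107.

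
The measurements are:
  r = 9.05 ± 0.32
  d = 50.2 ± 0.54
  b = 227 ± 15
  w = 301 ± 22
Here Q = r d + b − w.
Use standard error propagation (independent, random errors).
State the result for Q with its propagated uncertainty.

Let p = r·d = 454. δp/p = √((1·δr/r)² + (1·δd/d)²) = √(0.00125 + 0.000116) = 0.0370, so δp = 16.8.
Q = p + b − w: δQ = √(δp² + δb² + δw²) = √(282 + 225 + 484) = 31.5
Q = 380.

380 ± 31.5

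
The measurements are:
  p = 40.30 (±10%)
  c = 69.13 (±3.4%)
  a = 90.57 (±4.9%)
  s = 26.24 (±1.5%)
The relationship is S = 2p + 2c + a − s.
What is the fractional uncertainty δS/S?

0.0365

For a sum/difference, combine absolute errors in quadrature:
  (2·δp)² = 65.0;  (2·δc)² = 22.1;  (δa)² = 19.7;  (δs)² = 0.155
δS = √(107) = 10.3
S = 283.2, so δS/S = 10.3/283.2 = 0.0365.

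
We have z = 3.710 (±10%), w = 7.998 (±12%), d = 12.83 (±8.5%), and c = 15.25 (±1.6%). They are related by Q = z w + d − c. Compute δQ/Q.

Let p = z·w = 29.67. δp/p = √((1·δz/z)² + (1·δw/w)²) = √(0.0100 + 0.0144) = 0.156, so δp = 4.64.
Q = p + d − c: δQ = √(δp² + δd² + δc²) = √(21.5 + 1.19 + 0.0595) = 4.77
Q = 27.25, so δQ/Q = 4.77/27.25 = 0.175.

0.175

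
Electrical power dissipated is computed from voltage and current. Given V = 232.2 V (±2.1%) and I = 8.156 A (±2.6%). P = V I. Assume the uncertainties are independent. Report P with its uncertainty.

Products/powers → add relative errors in quadrature, weighted by exponent:
  (1·δV/V)² = (1×0.0210)² = 0.000441;  (1·δI/I)² = (1×0.0260)² = 0.000676
δP/P = √(0.00112) = 0.0334
P = 1894 W, so δP = 0.0334 × 1894 = 63.3 W.

1894 ± 63.3 W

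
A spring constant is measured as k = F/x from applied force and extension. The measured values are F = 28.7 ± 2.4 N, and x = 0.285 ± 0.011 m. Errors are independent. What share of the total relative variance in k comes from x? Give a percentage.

17.6%

(δk/k)² = (1·δF/F)² + (-1·δx/x)²
  F term: (1×0.0836)² = 0.00699
  x term: (-1×0.0386)² = 0.00149
Total = 0.00848. Share from x = 0.00149/0.00848 = 0.176.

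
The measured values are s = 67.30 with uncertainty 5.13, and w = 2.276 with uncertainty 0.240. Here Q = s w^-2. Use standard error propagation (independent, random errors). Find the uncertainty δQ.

2.91

Products/powers → add relative errors in quadrature, weighted by exponent:
  (1·δs/s)² = (1×0.0762)² = 0.00581;  (-2·δw/w)² = (-2×0.105)² = 0.0445
δQ/Q = √(0.0503) = 0.224
Q = 12.99, so δQ = 0.224 × 12.99 = 2.91.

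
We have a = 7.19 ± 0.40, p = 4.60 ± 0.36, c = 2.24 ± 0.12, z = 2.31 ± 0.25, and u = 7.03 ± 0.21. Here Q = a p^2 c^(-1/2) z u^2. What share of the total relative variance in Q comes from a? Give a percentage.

7.10%

(δQ/Q)² = (1·δa/a)² + (2·δp/p)² + (−½·δc/c)² + (1·δz/z)² + (2·δu/u)²
  a term: (1×0.0556)² = 0.00310
  p term: (2×0.0783)² = 0.0245
  c term: (-0.5×0.0536)² = 0.000717
  z term: (1×0.108)² = 0.0117
  u term: (2×0.0299)² = 0.00357
Total = 0.0436. Share from a = 0.00310/0.0436 = 0.0710.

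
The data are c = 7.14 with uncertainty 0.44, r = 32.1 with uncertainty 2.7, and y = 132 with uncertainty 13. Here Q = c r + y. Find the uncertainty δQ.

Let p = c·r = 229. δp/p = √((1·δc/c)² + (1·δr/r)²) = √(0.00380 + 0.00707) = 0.104, so δp = 23.9.
Q = p + y: δQ = √(δp² + δy²) = √(571 + 169) = 27.2

27.2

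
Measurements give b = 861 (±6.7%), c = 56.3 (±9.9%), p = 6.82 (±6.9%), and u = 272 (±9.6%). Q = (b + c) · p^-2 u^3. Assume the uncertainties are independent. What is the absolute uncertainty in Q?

1.29e+08

Let w = b + c = 917. δw = √(δb² + δc²) = √(3330 + 31.1) = 58.0, so δw/w = 0.0632.
Q is then a monomial in w, p, u:
δQ/Q = √((δw/w)² + (-2·δp/p)² + (3·δu/u)²) = √(0.00399 + 0.0190 + 0.0829) = 0.326
Q = 3.97e+08, so δQ = 0.326 × 3.97e+08 = 1.29e+08.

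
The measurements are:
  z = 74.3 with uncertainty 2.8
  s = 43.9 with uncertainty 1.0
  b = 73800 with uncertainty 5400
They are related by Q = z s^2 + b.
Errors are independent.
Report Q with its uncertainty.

Let p = z·s^2 = 1.43e+05. δp/p = √((1·δz/z)² + (2·δs/s)²) = √(0.00142 + 0.00208) = 0.0591, so δp = 8470.
Q = p + b: δQ = √(δp² + δb²) = √(7.17e+07 + 2.92e+07) = 10000
Q = 2.17e+05.

(2.17 ± 0.100) × 10^5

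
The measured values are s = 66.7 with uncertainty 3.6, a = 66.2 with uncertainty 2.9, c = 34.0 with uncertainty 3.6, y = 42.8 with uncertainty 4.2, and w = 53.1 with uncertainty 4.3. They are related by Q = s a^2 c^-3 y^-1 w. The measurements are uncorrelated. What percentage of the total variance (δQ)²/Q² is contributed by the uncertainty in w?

(δQ/Q)² = (1·δs/s)² + (2·δa/a)² + (-3·δc/c)² + (-1·δy/y)² + (1·δw/w)²
  s term: (1×0.0540)² = 0.00291
  a term: (2×0.0438)² = 0.00768
  c term: (-3×0.106)² = 0.101
  y term: (-1×0.0981)² = 0.00963
  w term: (1×0.0810)² = 0.00656
Total = 0.128. Share from w = 0.00656/0.128 = 0.0514.

5.14%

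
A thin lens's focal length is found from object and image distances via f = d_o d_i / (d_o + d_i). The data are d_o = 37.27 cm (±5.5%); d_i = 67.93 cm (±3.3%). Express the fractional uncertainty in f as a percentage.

∂f/∂d_o = (d_i/(d_o+d_i))² = 0.417;  ∂f/∂d_i = (d_o/(d_o+d_i))² = 0.126
δf = √((∂f/∂d_o · δd_o)² + (∂f/∂d_i · δd_i)²) = √(0.731 + 0.0792) = 0.900 cm
f = 24.07 cm, so δf/f = 0.900/24.07 = 0.0374.

3.74%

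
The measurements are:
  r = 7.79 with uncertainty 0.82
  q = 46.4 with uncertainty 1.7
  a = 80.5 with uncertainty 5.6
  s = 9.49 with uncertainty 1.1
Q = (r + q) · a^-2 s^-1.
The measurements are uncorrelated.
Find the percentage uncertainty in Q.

Let u = r + q = 54.2. δu = √(δr² + δq²) = √(0.672 + 2.89) = 1.89, so δu/u = 0.0348.
Q is then a monomial in u, a, s:
δQ/Q = √((δu/u)² + (-2·δa/a)² + (-1·δs/s)²) = √(0.00121 + 0.0194 + 0.0134) = 0.184

18.4%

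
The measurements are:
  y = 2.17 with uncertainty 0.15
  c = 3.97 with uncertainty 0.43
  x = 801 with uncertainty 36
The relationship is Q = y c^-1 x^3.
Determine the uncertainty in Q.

Since Q is a product/quotient, work with relative uncertainties:
  (1·δy/y)² = (1×0.0691)² = 0.00478;  (-1·δc/c)² = (-1×0.108)² = 0.0117;  (3·δx/x)² = (3×0.0449)² = 0.0182
δQ/Q = √(0.0347) = 0.186
Q = 2.81e+08, so δQ = 0.186 × 2.81e+08 = 5.23e+07.

5.23e+07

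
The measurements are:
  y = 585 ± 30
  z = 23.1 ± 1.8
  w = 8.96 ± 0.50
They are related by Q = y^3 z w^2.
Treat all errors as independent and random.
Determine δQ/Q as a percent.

20.5%

Each factor contributes (exponent × relative error)² to (δQ/Q)²:
  (3·δy/y)² = (3×0.0513)² = 0.0237;  (1·δz/z)² = (1×0.0779)² = 0.00607;  (2·δw/w)² = (2×0.0558)² = 0.0125
δQ/Q = √(0.0422) = 0.205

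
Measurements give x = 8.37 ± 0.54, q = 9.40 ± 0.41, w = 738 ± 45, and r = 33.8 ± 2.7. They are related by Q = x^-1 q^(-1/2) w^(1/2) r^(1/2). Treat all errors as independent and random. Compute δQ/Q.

Relative error in a monomial: (δQ/Q)² = Σ (nᵢ · δxᵢ/xᵢ)².
  (-1·δx/x)² = (-1×0.0645)² = 0.00416;  (−½·δq/q)² = (-0.5×0.0436)² = 0.000476;  (½·δw/w)² = (0.5×0.0610)² = 0.000930;  (½·δr/r)² = (0.5×0.0799)² = 0.00160
δQ/Q = √(0.00716) = 0.0846

0.0846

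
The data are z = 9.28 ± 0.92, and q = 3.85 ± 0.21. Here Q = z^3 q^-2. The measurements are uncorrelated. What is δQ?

For a monomial Q ∝ z^3, q^-2, fractional errors add in quadrature:
  (3·δz/z)² = (3×0.0991)² = 0.0885;  (-2·δq/q)² = (-2×0.0545)² = 0.0119
δQ/Q = √(0.100) = 0.317
Q = 53.9, so δQ = 0.317 × 53.9 = 17.1.

17.1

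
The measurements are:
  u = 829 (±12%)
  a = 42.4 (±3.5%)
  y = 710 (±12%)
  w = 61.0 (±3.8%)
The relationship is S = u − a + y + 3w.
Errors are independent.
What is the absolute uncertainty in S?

131

For a sum/difference, combine absolute errors in quadrature:
  (δu)² = 9900;  (δa)² = 2.20;  (δy)² = 7260;  (3·δw)² = 48.4
δS = √(17200) = 131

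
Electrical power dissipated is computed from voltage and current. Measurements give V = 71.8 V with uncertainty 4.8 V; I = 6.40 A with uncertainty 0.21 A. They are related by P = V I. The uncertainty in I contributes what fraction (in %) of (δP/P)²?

19.4%

(δP/P)² = (1·δV/V)² + (1·δI/I)²
  V term: (1×0.0669)² = 0.00447
  I term: (1×0.0328)² = 0.00108
Total = 0.00555. Share from I = 0.00108/0.00555 = 0.194.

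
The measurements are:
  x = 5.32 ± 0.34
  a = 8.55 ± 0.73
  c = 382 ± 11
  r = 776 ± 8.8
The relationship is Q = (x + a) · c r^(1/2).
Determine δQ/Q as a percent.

6.51%

Let u = x + a = 13.9. δu = √(δx² + δa²) = √(0.116 + 0.533) = 0.805, so δu/u = 0.0581.
Q is then a monomial in u, c, r:
δQ/Q = √((δu/u)² + (1·δc/c)² + (½·δr/r)²) = √(0.00337 + 0.000829 + 3.22e-05) = 0.0651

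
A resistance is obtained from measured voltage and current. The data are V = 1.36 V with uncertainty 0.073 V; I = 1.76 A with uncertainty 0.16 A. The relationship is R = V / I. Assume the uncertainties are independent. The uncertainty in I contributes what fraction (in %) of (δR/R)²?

(δR/R)² = (1·δV/V)² + (-1·δI/I)²
  V term: (1×0.0537)² = 0.00288
  I term: (-1×0.0909)² = 0.00826
Total = 0.0111. Share from I = 0.00826/0.0111 = 0.741.

74.1%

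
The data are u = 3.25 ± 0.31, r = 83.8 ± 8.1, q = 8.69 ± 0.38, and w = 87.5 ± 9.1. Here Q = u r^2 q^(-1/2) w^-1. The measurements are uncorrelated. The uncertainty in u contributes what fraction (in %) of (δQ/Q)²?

15.8%

(δQ/Q)² = (1·δu/u)² + (2·δr/r)² + (−½·δq/q)² + (-1·δw/w)²
  u term: (1×0.0954)² = 0.00910
  r term: (2×0.0967)² = 0.0374
  q term: (-0.5×0.0437)² = 0.000478
  w term: (-1×0.104)² = 0.0108
Total = 0.0578. Share from u = 0.00910/0.0578 = 0.158.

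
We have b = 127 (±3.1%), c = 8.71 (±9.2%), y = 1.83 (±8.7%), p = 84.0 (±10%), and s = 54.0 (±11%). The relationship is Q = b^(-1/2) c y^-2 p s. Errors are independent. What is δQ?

Products/powers → add relative errors in quadrature, weighted by exponent:
  (−½·δb/b)² = (-0.5×0.0310)² = 0.000240;  (1·δc/c)² = (1×0.0920)² = 0.00846;  (-2·δy/y)² = (-2×0.0870)² = 0.0303;  (1·δp/p)² = (1×0.100)² = 0.0100;  (1·δs/s)² = (1×0.110)² = 0.0121
δQ/Q = √(0.0611) = 0.247
Q = 1050, so δQ = 0.247 × 1050 = 259.

259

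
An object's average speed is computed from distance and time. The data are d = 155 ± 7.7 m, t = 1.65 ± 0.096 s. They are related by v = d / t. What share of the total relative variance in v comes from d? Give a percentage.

(δv/v)² = (1·δd/d)² + (-1·δt/t)²
  d term: (1×0.0497)² = 0.00247
  t term: (-1×0.0582)² = 0.00339
Total = 0.00585. Share from d = 0.00247/0.00585 = 0.422.

42.2%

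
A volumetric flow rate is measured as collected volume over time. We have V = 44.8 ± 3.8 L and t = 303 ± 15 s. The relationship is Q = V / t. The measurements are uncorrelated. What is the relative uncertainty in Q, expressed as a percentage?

9.82%

Q is a product of powers, so relative uncertainties combine in quadrature:
  (1·δV/V)² = (1×0.0848)² = 0.00719;  (-1·δt/t)² = (-1×0.0495)² = 0.00245
δQ/Q = √(0.00965) = 0.0982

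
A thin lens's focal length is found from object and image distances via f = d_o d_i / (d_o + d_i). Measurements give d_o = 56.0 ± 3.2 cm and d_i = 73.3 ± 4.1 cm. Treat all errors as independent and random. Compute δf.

1.28 cm

∂f/∂d_o = (d_i/(d_o+d_i))² = 0.321;  ∂f/∂d_i = (d_o/(d_o+d_i))² = 0.188
δf = √((∂f/∂d_o · δd_o)² + (∂f/∂d_i · δd_i)²) = √(1.06 + 0.591) = 1.28 cm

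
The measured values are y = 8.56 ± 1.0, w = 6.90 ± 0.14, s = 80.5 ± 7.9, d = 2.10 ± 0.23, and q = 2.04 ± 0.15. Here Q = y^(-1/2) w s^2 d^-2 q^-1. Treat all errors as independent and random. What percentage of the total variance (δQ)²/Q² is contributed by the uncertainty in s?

40.2%

(δQ/Q)² = (−½·δy/y)² + (1·δw/w)² + (2·δs/s)² + (-2·δd/d)² + (-1·δq/q)²
  y term: (-0.5×0.117)² = 0.00341
  w term: (1×0.0203)² = 0.000412
  s term: (2×0.0981)² = 0.0385
  d term: (-2×0.110)² = 0.0480
  q term: (-1×0.0735)² = 0.00541
Total = 0.0957. Share from s = 0.0385/0.0957 = 0.402.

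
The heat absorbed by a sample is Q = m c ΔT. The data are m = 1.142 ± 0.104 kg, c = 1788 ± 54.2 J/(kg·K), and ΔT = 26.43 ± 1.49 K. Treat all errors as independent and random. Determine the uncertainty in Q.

Each factor contributes (exponent × relative error)² to (δQ/Q)²:
  (1·δm/m)² = (1×0.0911)² = 0.00829;  (1·δc/c)² = (1×0.0303)² = 0.000919;  (1·δΔT/ΔT)² = (1×0.0564)² = 0.00318
δQ/Q = √(0.0124) = 0.111
Q = 53970 J, so δQ = 0.111 × 53970 = 6010 J.

6010 J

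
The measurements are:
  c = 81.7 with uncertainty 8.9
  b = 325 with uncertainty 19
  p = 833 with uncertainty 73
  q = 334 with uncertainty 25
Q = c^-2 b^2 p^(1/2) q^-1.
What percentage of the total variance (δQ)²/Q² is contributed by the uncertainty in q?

8.16%

(δQ/Q)² = (-2·δc/c)² + (2·δb/b)² + (½·δp/p)² + (-1·δq/q)²
  c term: (-2×0.109)² = 0.0475
  b term: (2×0.0585)² = 0.0137
  p term: (0.5×0.0876)² = 0.00192
  q term: (-1×0.0749)² = 0.00560
Total = 0.0687. Share from q = 0.00560/0.0687 = 0.0816.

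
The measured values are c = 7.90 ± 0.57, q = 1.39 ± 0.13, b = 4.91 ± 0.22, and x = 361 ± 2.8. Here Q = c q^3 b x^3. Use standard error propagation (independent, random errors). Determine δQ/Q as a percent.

29.4%

Relative error in a monomial: (δQ/Q)² = Σ (nᵢ · δxᵢ/xᵢ)².
  (1·δc/c)² = (1×0.0722)² = 0.00521;  (3·δq/q)² = (3×0.0935)² = 0.0787;  (1·δb/b)² = (1×0.0448)² = 0.00201;  (3·δx/x)² = (3×0.00776)² = 0.000541
δQ/Q = √(0.0865) = 0.294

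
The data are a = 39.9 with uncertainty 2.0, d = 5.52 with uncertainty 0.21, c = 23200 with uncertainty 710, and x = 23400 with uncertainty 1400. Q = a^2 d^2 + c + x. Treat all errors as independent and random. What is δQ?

Let p = a^2·d^2 = 48500. δp/p = √((2·δa/a)² + (2·δd/d)²) = √(0.0101 + 0.00579) = 0.126, so δp = 6110.
Q = p + c + x: δQ = √(δp² + δc² + δx²) = √(3.73e+07 + 5.04e+05 + 1.96e+06) = 6300

6300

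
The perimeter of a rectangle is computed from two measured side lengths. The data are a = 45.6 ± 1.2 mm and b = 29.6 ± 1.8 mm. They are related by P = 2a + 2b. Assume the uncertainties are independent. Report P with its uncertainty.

For a sum/difference, combine absolute errors in quadrature:
  (2·δa)² = 5.76;  (2·δb)² = 13.0
δP = √(18.7) = 4.33 mm
P = 150 mm.

150 ± 4.33 mm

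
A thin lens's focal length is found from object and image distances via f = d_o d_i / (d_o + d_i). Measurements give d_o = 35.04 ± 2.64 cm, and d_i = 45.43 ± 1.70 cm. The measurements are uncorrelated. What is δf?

0.901 cm

∂f/∂d_o = (d_i/(d_o+d_i))² = 0.319;  ∂f/∂d_i = (d_o/(d_o+d_i))² = 0.190
δf = √((∂f/∂d_o · δd_o)² + (∂f/∂d_i · δd_i)²) = √(0.708 + 0.104) = 0.901 cm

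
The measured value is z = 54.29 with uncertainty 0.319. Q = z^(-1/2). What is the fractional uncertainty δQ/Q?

Q ∝ z^(-1/2), so δQ/Q = |−½| · δz/z = 0.5 × 0.00588 = 0.00294.

0.00294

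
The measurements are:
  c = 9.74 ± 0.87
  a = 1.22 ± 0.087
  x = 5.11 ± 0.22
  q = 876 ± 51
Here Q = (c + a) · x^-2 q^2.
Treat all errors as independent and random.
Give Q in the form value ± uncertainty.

(3.22 ± 0.533) × 10^5

Let u = c + a = 11.0. δu = √(δc² + δa²) = √(0.757 + 0.00757) = 0.874, so δu/u = 0.0798.
Q is then a monomial in u, x, q:
δQ/Q = √((δu/u)² + (-2·δx/x)² + (2·δq/q)²) = √(0.00636 + 0.00741 + 0.0136) = 0.165
Q = 3.22e+05, so δQ = 0.165 × 3.22e+05 = 53300.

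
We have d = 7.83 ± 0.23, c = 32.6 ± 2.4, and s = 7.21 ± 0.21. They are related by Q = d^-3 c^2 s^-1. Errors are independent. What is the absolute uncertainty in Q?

For a monomial Q ∝ d^-3, c^2, s^-1, fractional errors add in quadrature:
  (-3·δd/d)² = (-3×0.0294)² = 0.00777;  (2·δc/c)² = (2×0.0736)² = 0.0217;  (-1·δs/s)² = (-1×0.0291)² = 0.000848
δQ/Q = √(0.0303) = 0.174
Q = 0.307, so δQ = 0.174 × 0.307 = 0.0534.

0.0534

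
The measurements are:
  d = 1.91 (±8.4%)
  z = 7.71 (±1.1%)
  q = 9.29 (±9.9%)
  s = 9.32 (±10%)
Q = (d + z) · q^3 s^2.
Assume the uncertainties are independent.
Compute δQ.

Let u = d + z = 9.62. δu = √(δd² + δz²) = √(0.0257 + 0.00719) = 0.181, so δu/u = 0.0189.
Q is then a monomial in u, q, s:
δQ/Q = √((δu/u)² + (3·δq/q)² + (2·δs/s)²) = √(0.000356 + 0.0882 + 0.0400) = 0.359
Q = 6.7e+05, so δQ = 0.359 × 6.7e+05 = 2.4e+05.

2.4e+05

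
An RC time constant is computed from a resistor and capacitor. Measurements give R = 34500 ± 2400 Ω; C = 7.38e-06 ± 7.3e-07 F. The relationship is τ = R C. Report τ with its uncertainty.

0.255 ± 0.0308 s

τ is a product of powers, so relative uncertainties combine in quadrature:
  (1·δR/R)² = (1×0.0696)² = 0.00484;  (1·δC/C)² = (1×0.0989)² = 0.00978
δτ/τ = √(0.0146) = 0.121
τ = 0.255 s, so δτ = 0.121 × 0.255 = 0.0308 s.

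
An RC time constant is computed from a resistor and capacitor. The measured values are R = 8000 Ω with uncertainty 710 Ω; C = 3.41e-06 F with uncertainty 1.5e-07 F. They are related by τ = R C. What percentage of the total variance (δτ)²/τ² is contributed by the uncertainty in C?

19.7%

(δτ/τ)² = (1·δR/R)² + (1·δC/C)²
  R term: (1×0.0887)² = 0.00788
  C term: (1×0.0440)² = 0.00193
Total = 0.00981. Share from C = 0.00193/0.00981 = 0.197.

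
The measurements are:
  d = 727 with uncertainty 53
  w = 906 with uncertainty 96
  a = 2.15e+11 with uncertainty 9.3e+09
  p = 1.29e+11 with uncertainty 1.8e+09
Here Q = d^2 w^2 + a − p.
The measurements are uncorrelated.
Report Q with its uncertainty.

Let h = d^2·w^2 = 4.34e+11. δh/h = √((2·δd/d)² + (2·δw/w)²) = √(0.0213 + 0.0449) = 0.257, so δh = 1.12e+11.
Q = h + a − p: δQ = √(δh² + δa² + δp²) = √(1.25e+22 + 8.65e+19 + 3.24e+18) = 1.12e+11
Q = 5.2e+11.

(5.20 ± 1.12) × 10^11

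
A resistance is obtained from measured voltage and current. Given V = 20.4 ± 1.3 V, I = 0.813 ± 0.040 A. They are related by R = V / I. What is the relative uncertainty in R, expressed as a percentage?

Each factor contributes (exponent × relative error)² to (δR/R)²:
  (1·δV/V)² = (1×0.0637)² = 0.00406;  (-1·δI/I)² = (-1×0.0492)² = 0.00242
δR/R = √(0.00648) = 0.0805

8.05%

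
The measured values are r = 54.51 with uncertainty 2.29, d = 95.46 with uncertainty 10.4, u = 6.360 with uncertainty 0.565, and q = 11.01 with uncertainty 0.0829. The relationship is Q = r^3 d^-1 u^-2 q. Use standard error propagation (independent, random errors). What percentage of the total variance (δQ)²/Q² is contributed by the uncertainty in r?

(δQ/Q)² = (3·δr/r)² + (-1·δd/d)² + (-2·δu/u)² + (1·δq/q)²
  r term: (3×0.0420)² = 0.0159
  d term: (-1×0.109)² = 0.0119
  u term: (-2×0.0888)² = 0.0316
  q term: (1×0.00753)² = 5.67e-05
Total = 0.0594. Share from r = 0.0159/0.0594 = 0.268.

26.8%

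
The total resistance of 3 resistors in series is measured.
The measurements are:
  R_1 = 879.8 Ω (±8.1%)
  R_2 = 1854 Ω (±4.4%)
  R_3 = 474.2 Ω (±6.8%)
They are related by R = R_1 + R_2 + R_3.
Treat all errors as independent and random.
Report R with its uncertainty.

3208 ± 113 Ω

Each term contributes (cᵢ δxᵢ)² to (δR)²:
  (δR_1)² = 5080;  (δR_2)² = 6650;  (δR_3)² = 1040
δR = √(12800) = 113 Ω
R = 3208 Ω.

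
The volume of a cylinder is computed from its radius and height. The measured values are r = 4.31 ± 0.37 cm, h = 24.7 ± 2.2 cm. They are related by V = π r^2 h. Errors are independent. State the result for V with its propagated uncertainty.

1440 ± 279 cm^3

Since V is a product/quotient, work with relative uncertainties:
  (2·δr/r)² = (2×0.0858)² = 0.0295;  (1·δh/h)² = (1×0.0891)² = 0.00793
δV/V = √(0.0374) = 0.193
V = 1440 cm^3, so δV = 0.193 × 1440 = 279 cm^3.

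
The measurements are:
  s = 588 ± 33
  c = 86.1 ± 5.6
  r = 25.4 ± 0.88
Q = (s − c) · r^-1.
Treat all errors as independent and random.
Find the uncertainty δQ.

Let u = s − c = 502. δu = √(δs² + δc²) = √(1090 + 31.4) = 33.5, so δu/u = 0.0667.
Q is then a monomial in u, r:
δQ/Q = √((δu/u)² + (-1·δr/r)²) = √(0.00445 + 0.00120) = 0.0752
Q = 19.8, so δQ = 0.0752 × 19.8 = 1.49.

1.49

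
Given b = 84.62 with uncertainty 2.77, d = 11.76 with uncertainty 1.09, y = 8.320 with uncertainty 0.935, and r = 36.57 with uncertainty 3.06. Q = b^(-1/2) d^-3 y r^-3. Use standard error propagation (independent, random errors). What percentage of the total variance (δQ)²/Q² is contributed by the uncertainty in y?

(δQ/Q)² = (−½·δb/b)² + (-3·δd/d)² + (1·δy/y)² + (-3·δr/r)²
  b term: (-0.5×0.0327)² = 0.000268
  d term: (-3×0.0927)² = 0.0773
  y term: (1×0.112)² = 0.0126
  r term: (-3×0.0837)² = 0.0630
Total = 0.153. Share from y = 0.0126/0.153 = 0.0824.

8.24%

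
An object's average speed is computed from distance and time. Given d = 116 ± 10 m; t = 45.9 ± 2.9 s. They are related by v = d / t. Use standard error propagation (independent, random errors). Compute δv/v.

0.107

For a monomial v ∝ d, t^-1, fractional errors add in quadrature:
  (1·δd/d)² = (1×0.0862)² = 0.00743;  (-1·δt/t)² = (-1×0.0632)² = 0.00399
δv/v = √(0.0114) = 0.107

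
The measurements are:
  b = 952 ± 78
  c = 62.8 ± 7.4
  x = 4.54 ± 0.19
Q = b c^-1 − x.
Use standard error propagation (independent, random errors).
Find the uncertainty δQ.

2.18

Let p = b·c^-1 = 15.2. δp/p = √((1·δb/b)² + (-1·δc/c)²) = √(0.00671 + 0.0139) = 0.144, so δp = 2.18.
Q = p − x: δQ = √(δp² + δx²) = √(4.73 + 0.0361) = 2.18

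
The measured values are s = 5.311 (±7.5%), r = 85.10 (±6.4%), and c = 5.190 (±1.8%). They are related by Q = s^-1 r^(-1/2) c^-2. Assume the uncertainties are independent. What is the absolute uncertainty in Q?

6.75e-05

Relative error in a monomial: (δQ/Q)² = Σ (nᵢ · δxᵢ/xᵢ)².
  (-1·δs/s)² = (-1×0.0750)² = 0.00562;  (−½·δr/r)² = (-0.5×0.0640)² = 0.00102;  (-2·δc/c)² = (-2×0.0180)² = 0.00130
δQ/Q = √(0.00795) = 0.0891
Q = 0.0007577, so δQ = 0.0891 × 0.0007577 = 6.75e-05.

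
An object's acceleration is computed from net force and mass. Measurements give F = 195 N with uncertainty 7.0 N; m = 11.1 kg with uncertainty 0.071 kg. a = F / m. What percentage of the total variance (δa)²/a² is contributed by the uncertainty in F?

(δa/a)² = (1·δF/F)² + (-1·δm/m)²
  F term: (1×0.0359)² = 0.00129
  m term: (-1×0.00640)² = 4.09e-05
Total = 0.00133. Share from F = 0.00129/0.00133 = 0.969.

96.9%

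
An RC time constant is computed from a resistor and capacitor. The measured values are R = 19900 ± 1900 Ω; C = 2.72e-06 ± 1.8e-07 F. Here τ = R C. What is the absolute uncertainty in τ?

0.00629 s

Since τ is a product/quotient, work with relative uncertainties:
  (1·δR/R)² = (1×0.0955)² = 0.00912;  (1·δC/C)² = (1×0.0662)² = 0.00438
δτ/τ = √(0.0135) = 0.116
τ = 0.0541 s, so δτ = 0.116 × 0.0541 = 0.00629 s.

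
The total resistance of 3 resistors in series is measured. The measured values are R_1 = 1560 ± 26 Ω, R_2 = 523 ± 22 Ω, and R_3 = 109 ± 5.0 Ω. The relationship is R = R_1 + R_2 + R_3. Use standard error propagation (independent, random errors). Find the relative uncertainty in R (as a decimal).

0.0157

For a sum/difference, combine absolute errors in quadrature:
  (δR_1)² = 676;  (δR_2)² = 484;  (δR_3)² = 25.0
δR = √(1180) = 34.4 Ω
R = 2190 Ω, so δR/R = 34.4/2190 = 0.0157.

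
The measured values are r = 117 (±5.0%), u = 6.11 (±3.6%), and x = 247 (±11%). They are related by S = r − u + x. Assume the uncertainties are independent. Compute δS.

27.8

Absolute uncertainties add in quadrature for a linear combination:
  (δr)² = 34.2;  (δu)² = 0.0484;  (δx)² = 738
δS = √(772) = 27.8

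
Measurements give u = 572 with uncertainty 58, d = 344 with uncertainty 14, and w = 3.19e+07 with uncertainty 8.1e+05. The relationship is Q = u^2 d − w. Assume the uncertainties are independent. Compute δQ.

Let p = u^2·d = 1.13e+08. δp/p = √((2·δu/u)² + (1·δd/d)²) = √(0.0411 + 0.00166) = 0.207, so δp = 2.33e+07.
Q = p − w: δQ = √(δp² + δw²) = √(5.42e+14 + 6.56e+11) = 2.33e+07

2.33e+07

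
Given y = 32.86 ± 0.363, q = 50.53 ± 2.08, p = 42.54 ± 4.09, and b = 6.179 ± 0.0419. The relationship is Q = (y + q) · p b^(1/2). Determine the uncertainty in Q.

877

Let u = y + q = 83.39. δu = √(δy² + δq²) = √(0.132 + 4.33) = 2.11, so δu/u = 0.0253.
Q is then a monomial in u, p, b:
δQ/Q = √((δu/u)² + (1·δp/p)² + (½·δb/b)²) = √(0.000641 + 0.00924 + 1.15e-05) = 0.0995
Q = 8818, so δQ = 0.0995 × 8818 = 877.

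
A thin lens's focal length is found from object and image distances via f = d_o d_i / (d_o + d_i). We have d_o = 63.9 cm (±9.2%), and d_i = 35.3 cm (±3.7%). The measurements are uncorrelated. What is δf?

∂f/∂d_o = (d_i/(d_o+d_i))² = 0.127;  ∂f/∂d_i = (d_o/(d_o+d_i))² = 0.415
δf = √((∂f/∂d_o · δd_o)² + (∂f/∂d_i · δd_i)²) = √(0.554 + 0.294) = 0.921 cm

0.921 cm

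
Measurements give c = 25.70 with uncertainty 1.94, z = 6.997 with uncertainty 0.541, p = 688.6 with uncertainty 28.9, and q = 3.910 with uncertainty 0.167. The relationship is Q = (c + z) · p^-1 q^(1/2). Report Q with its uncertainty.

Let u = c + z = 32.70. δu = √(δc² + δz²) = √(3.76 + 0.293) = 2.01, so δu/u = 0.0616.
Q is then a monomial in u, p, q:
δQ/Q = √((δu/u)² + (-1·δp/p)² + (½·δq/q)²) = √(0.00379 + 0.00176 + 0.000456) = 0.0775
Q = 0.09389, so δQ = 0.0775 × 0.09389 = 0.00728.

0.09389 ± 0.00728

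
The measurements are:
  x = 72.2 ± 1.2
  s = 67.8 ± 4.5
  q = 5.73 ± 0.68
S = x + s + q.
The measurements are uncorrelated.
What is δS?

S is a linear combination, so absolute uncertainties add in quadrature:
  (δx)² = 1.44;  (δs)² = 20.2;  (δq)² = 0.462
δS = √(22.2) = 4.71

4.71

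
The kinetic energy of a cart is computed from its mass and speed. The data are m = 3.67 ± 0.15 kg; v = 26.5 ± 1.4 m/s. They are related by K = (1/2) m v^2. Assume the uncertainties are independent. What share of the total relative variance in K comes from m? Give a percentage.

13.0%

(δK/K)² = (1·δm/m)² + (2·δv/v)²
  m term: (1×0.0409)² = 0.00167
  v term: (2×0.0528)² = 0.0112
Total = 0.0128. Share from m = 0.00167/0.0128 = 0.130.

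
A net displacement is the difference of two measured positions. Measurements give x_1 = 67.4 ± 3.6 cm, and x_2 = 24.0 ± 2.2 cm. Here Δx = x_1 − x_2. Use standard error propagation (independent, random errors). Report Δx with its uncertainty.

Δx is a linear combination, so absolute uncertainties add in quadrature:
  (δx_1)² = 13.0;  (δx_2)² = 4.84
δΔx = √(17.8) = 4.22 cm
Δx = 43.4 cm.

43.4 ± 4.22 cm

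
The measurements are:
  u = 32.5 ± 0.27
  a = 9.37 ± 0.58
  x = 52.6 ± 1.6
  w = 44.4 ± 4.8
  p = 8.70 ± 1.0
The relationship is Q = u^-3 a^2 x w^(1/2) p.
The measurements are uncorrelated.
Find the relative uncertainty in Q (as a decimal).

Q is a product of powers, so relative uncertainties combine in quadrature:
  (-3·δu/u)² = (-3×0.00831)² = 0.000621;  (2·δa/a)² = (2×0.0619)² = 0.0153;  (1·δx/x)² = (1×0.0304)² = 0.000925;  (½·δw/w)² = (0.5×0.108)² = 0.00292;  (1·δp/p)² = (1×0.115)² = 0.0132
δQ/Q = √(0.0330) = 0.182

0.182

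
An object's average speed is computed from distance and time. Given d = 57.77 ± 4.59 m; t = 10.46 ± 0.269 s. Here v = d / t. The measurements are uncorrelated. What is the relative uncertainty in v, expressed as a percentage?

For a monomial v ∝ d, t^-1, fractional errors add in quadrature:
  (1·δd/d)² = (1×0.0795)² = 0.00631;  (-1·δt/t)² = (-1×0.0257)² = 0.000661
δv/v = √(0.00697) = 0.0835

8.35%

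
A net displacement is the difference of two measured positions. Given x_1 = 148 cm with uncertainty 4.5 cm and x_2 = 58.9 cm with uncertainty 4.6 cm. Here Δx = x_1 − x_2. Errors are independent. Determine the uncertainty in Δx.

Δx is a linear combination, so absolute uncertainties add in quadrature:
  (δx_1)² = 20.2;  (δx_2)² = 21.2
δΔx = √(41.4) = 6.44 cm

6.44 cm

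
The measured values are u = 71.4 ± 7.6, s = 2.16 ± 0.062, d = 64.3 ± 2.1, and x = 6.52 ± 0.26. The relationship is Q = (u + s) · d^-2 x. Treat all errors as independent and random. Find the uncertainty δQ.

0.0149

Let w = u + s = 73.6. δw = √(δu² + δs²) = √(57.8 + 0.00384) = 7.60, so δw/w = 0.103.
Q is then a monomial in w, d, x:
δQ/Q = √((δw/w)² + (-2·δd/d)² + (1·δx/x)²) = √(0.0107 + 0.00427 + 0.00159) = 0.129
Q = 0.116, so δQ = 0.129 × 0.116 = 0.0149.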